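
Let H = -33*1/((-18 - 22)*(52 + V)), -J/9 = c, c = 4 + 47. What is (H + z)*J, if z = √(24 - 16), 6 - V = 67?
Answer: 1683/40 - 918*√2 ≈ -1256.2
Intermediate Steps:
V = -61 (V = 6 - 1*67 = 6 - 67 = -61)
z = 2*√2 (z = √8 = 2*√2 ≈ 2.8284)
c = 51
J = -459 (J = -9*51 = -459)
H = -11/120 (H = -33*1/((-18 - 22)*(52 - 61)) = -33/((-9*(-40))) = -33/360 = -33*1/360 = -11/120 ≈ -0.091667)
(H + z)*J = (-11/120 + 2*√2)*(-459) = 1683/40 - 918*√2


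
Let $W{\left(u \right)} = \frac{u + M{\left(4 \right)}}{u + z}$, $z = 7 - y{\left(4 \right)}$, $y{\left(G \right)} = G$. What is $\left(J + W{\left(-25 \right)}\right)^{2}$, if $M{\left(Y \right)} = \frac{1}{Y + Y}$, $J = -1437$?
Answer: $\frac{63863860369}{30976} \approx 2.0617 \cdot 10^{6}$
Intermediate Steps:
$z = 3$ ($z = 7 - 4 = 3$)
$M{\left(Y \right)} = \frac{1}{2 Y}$
$W{\left(u \right)} = \frac{\frac{1}{8} + u}{3 + u}$ ($W{\left(u \right)} = \frac{u + \frac{1}{2 \cdot 4}}{u + 3} = \frac{u + \frac{1}{2} \cdot \frac{1}{4}}{3 + u} = \frac{u + \frac{1}{8}}{3 + u} = \frac{\frac{1}{8} + u}{3 + u}$)
$\left(J + W{\left(-25 \right)}\right)^{2} = \left(-1437 + \frac{\frac{1}{8} - 25}{3 - 25}\right)^{2} = \left(-1437 + \frac{1}{-22} \left(- \frac{199}{8}\right)\right)^{2} = \left(-1437 - - \frac{199}{176}\right)^{2} = \left(-1437 + \frac{199}{176}\right)^{2} = \left(- \frac{252713}{176}\right)^{2} = \frac{63863860369}{30976}$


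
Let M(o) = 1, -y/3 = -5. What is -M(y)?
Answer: -1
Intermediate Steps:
y = 15 (y = -3*(-5) = 15)
-M(y) = -1*1 = -1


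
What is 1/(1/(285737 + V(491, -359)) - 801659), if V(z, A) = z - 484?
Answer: -285744/229069249295 ≈ -1.2474e-6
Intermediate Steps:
V(z, A) = -484 + z
1/(1/(285737 + V(491, -359)) - 801659) = 1/(1/(285737 + (-484 + 491)) - 801659) = 1/(1/(285737 + 7) - 801659) = 1/(1/285744 - 801659) = 1/(-229069249295/285744) = -285744/229069249295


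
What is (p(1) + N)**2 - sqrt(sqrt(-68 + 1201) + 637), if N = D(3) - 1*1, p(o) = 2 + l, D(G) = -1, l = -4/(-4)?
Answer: 1 - sqrt(637 + sqrt(1133)) ≈ -24.897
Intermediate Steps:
l = 1 (l = -4*(-1/4) = 1)
p(o) = 3 (p(o) = 2 + 1 = 3)
N = -2 (N = -1 - 1*1 = -1 - 1 = -2)
(p(1) + N)**2 - sqrt(sqrt(-68 + 1201) + 637) = (3 - 2)**2 - sqrt(sqrt(-68 + 1201) + 637) = 1**2 - sqrt(sqrt(1133) + 637) = 1 - sqrt(637 + sqrt(1133))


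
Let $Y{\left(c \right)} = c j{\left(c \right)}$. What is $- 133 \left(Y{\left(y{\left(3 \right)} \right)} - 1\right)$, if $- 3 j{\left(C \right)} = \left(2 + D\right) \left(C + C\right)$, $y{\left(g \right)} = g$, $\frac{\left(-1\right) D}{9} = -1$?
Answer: $8911$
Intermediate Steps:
$D = 9$ ($D = \left(-9\right) \left(-1\right) = 9$)
$j{\left(C \right)} = - \frac{22 C}{3}$ ($j{\left(C \right)} = - \frac{\left(2 + 9\right) \left(C + C\right)}{3} = - \frac{11 \cdot 2 C}{3} = - \frac{22 C}{3}$)
$Y{\left(c \right)} = - \frac{22 c^{2}}{3}$ ($Y{\left(c \right)} = c \left(- \frac{22 c}{3}\right) = - \frac{22 c^{2}}{3}$)
$- 133 \left(Y{\left(y{\left(3 \right)} \right)} - 1\right) = - 133 \left(- \frac{22 \cdot 3^{2}}{3} - 1\right) = - 133 \left(\left(- \frac{22}{3}\right) 9 - 1\right) = - 133 \left(-66 - 1\right) = \left(-133\right) \left(-67\right) = 8911$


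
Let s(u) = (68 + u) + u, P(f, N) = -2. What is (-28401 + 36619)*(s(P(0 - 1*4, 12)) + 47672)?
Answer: 392294448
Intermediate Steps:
s(u) = 68 + 2*u
(-28401 + 36619)*(s(P(0 - 1*4, 12)) + 47672) = (-28401 + 36619)*((68 + 2*(-2)) + 47672) = 8218*((68 - 4) + 47672) = 8218*(64 + 47672) = 8218*47736 = 392294448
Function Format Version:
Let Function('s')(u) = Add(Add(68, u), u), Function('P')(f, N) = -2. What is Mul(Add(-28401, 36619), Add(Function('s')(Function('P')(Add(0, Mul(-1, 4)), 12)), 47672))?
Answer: 392294448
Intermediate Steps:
Function('s')(u) = Add(68, Mul(2, u))
Mul(Add(-28401, 36619), Add(Function('s')(Function('P')(Add(0, Mul(-1, 4)), 12)), 47672)) = Mul(Add(-28401, 36619), Add(Add(68, Mul(2, -2)), 47672)) = Mul(8218, Add(Add(68, -4), 47672)) = Mul(8218, Add(64, 47672)) = Mul(8218, 47736) = 392294448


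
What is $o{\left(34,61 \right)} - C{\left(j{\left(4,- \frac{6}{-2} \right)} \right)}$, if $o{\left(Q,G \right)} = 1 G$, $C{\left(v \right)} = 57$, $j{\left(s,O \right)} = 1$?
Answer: $4$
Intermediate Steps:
$o{\left(Q,G \right)} = G$
$o{\left(34,61 \right)} - C{\left(j{\left(4,- \frac{6}{-2} \right)} \right)} = 61 - 57 = 4$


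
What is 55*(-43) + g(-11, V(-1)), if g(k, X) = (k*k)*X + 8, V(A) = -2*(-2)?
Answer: -1873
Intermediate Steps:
V(A) = 4
g(k, X) = 8 + X*k**2 (g(k, X) = k**2*X + 8 = X*k**2 + 8 = 8 + X*k**2)
55*(-43) + g(-11, V(-1)) = 55*(-43) + (8 + 4*(-11)**2) = -2365 + (8 + 4*121) = -2365 + (8 + 484) = -2365 + 492 = -1873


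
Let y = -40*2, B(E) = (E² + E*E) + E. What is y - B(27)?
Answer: -1565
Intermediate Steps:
B(E) = E + 2*E² (B(E) = (E² + E²) + E = 2*E² + E = E + 2*E²)
y = -80
y - B(27) = -80 - 27*(1 + 2*27) = -80 - 27*(1 + 54) = -80 - 27*55 = -80 - 1*1485 = -80 - 1485 = -1565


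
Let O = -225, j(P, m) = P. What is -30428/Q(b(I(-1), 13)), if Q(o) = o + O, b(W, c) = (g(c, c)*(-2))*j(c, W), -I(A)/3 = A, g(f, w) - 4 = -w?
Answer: -30428/9 ≈ -3380.9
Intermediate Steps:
g(f, w) = 4 - w
I(A) = -3*A
b(W, c) = c*(-8 + 2*c) (b(W, c) = ((4 - c)*(-2))*c = (-8 + 2*c)*c = c*(-8 + 2*c))
Q(o) = -225 + o (Q(o) = o - 225 = -225 + o)
-30428/Q(b(I(-1), 13)) = -30428/(-225 + 2*13*(-4 + 13)) = -30428/(-225 + 2*13*9) = -30428/(-225 + 234) = -30428/9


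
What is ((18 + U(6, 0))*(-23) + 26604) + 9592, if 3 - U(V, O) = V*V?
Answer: 36541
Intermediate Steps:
U(V, O) = 3 - V² (U(V, O) = 3 - V*V = 3 - V²)
((18 + U(6, 0))*(-23) + 26604) + 9592 = ((18 + (3 - 1*6²))*(-23) + 26604) + 9592 = ((18 + (3 - 1*36))*(-23) + 26604) + 9592 = ((18 + (3 - 36))*(-23) + 26604) + 9592 = ((18 - 33)*(-23) + 26604) + 9592 = (-15*(-23) + 26604) + 9592 = (345 + 26604) + 9592 = 26949 + 9592 = 36541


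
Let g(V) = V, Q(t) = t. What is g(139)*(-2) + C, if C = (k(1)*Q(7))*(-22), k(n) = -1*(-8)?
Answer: -1510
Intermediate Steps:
k(n) = 8
C = -1232 (C = (8*7)*(-22) = 56*(-22) = -1232)
g(139)*(-2) + C = 139*(-2) - 1232 = -278 - 1232 = -1510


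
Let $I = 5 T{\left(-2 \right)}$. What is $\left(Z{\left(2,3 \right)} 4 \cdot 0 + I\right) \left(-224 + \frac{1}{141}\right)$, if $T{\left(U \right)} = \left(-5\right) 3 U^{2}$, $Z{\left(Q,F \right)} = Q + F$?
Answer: $\frac{3158300}{47} \approx 67198.0$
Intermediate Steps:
$Z{\left(Q,F \right)} = F + Q$
$T{\left(U \right)} = - 15 U^{2}$
$I = -300$ ($I = 5 \left(- 15 \left(-2\right)^{2}\right) = 5 \left(\left(-15\right) 4\right) = 5 \left(-60\right) = -300$)
$\left(Z{\left(2,3 \right)} 4 \cdot 0 + I\right) \left(-224 + \frac{1}{141}\right) = \left(\left(3 + 2\right) 4 \cdot 0 - 300\right) \left(-224 + \frac{1}{141}\right) = \left(5 \cdot 4 \cdot 0 - 300\right) \left(-224 + \frac{1}{141}\right) = \left(20 \cdot 0 - 300\right) \left(- \frac{31583}{141}\right) = \left(0 - 300\right) \left(- \frac{31583}{141}\right) = \left(-300\right) \left(- \frac{31583}{141}\right) = \frac{3158300}{47}$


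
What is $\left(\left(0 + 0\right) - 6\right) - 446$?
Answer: $-452$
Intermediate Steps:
$\left(\left(0 + 0\right) - 6\right) - 446 = \left(0 - 6\right) - 446 = -6 - 446 = -452$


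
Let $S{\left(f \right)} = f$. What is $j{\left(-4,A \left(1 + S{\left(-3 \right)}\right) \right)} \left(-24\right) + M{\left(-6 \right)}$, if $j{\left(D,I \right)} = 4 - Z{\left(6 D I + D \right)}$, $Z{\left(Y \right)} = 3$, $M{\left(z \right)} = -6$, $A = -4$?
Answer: $-30$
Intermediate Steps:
$j{\left(D,I \right)} = 1$ ($j{\left(D,I \right)} = 4 - 3 = 1$)
$j{\left(-4,A \left(1 + S{\left(-3 \right)}\right) \right)} \left(-24\right) + M{\left(-6 \right)} = 1 \left(-24\right) - 6 = -24 - 6 = -30$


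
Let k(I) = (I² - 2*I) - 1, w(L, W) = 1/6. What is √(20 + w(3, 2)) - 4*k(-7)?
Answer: -248 + 11*√6/6 ≈ -243.51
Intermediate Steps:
w(L, W) = ⅙
k(I) = -1 + I² - 2*I
√(20 + w(3, 2)) - 4*k(-7) = √(20 + ⅙) - 4*(-1 + (-7)² - 2*(-7)) = √(121/6) - 4*(-1 + 49 + 14) = 11*√6/6 - 4*62 = 11*√6/6 - 248 = -248 + 11*√6/6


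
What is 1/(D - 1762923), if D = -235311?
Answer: -1/1998234 ≈ -5.0044e-7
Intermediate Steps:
1/(D - 1762923) = 1/(-235311 - 1762923) = 1/(-1998234) = -1/1998234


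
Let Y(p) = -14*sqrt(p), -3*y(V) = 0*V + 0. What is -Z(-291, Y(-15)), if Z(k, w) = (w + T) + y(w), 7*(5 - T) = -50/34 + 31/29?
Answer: -17453/3451 + 14*I*sqrt(15) ≈ -5.0574 + 54.222*I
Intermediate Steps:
y(V) = 0 (y(V) = -(0*V + 0)/3 = -(0 + 0)/3 = -1/3*0 = 0)
T = 17453/3451 (T = 5 - (-50/34 + 31/29)/7 = 5 - (-50*1/34 + 31*(1/29))/7 = 5 - (-25/17 + 31/29)/7 = 5 - 1/7*(-198/493) = 5 + 198/3451 = 17453/3451 ≈ 5.0574)
Z(k, w) = 17453/3451 + w (Z(k, w) = (w + 17453/3451) + 0 = (17453/3451 + w) + 0 = 17453/3451 + w)
-Z(-291, Y(-15)) = -(17453/3451 - 14*I*sqrt(15)) = -17453/3451 + 14*I*sqrt(15)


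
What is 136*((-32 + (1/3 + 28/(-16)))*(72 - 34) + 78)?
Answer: -486268/3 ≈ -1.6209e+5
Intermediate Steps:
136*((-32 + (1/3 + 28/(-16)))*(72 - 34) + 78) = 136*((-32 + (1*(⅓) + 28*(-1/16)))*38 + 78) = 136*((-32 + (⅓ - 7/4))*38 + 78) = 136*((-32 - 17/12)*38 + 78) = 136*(-401/12*38 + 78) = 136*(-7619/6 + 78) = 136*(-7151/6) = -486268/3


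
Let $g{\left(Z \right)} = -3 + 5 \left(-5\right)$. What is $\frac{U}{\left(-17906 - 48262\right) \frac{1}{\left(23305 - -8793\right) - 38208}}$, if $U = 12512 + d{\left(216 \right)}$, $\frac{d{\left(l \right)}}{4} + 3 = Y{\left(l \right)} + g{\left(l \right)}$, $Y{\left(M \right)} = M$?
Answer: $\frac{10121215}{8271} \approx 1223.7$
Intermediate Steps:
$g{\left(Z \right)} = -28$ ($g{\left(Z \right)} = -3 - 25 = -28$)
$d{\left(l \right)} = -124 + 4 l$ ($d{\left(l \right)} = -12 + 4 \left(l - 28\right) = -12 + 4 \left(-28 + l\right) = -12 + \left(-112 + 4 l\right) = -124 + 4 l$)
$U = 13252$ ($U = 12512 + \left(-124 + 4 \cdot 216\right) = 12512 + \left(-124 + 864\right) = 12512 + 740 = 13252$)
$\frac{U}{\left(-17906 - 48262\right) \frac{1}{\left(23305 - -8793\right) - 38208}} = \frac{13252}{\left(-17906 - 48262\right) \frac{1}{\left(23305 - -8793\right) - 38208}} = \frac{13252}{\left(-66168\right) \frac{1}{\left(23305 + 8793\right) - 38208}} = \frac{13252}{\left(-66168\right) \frac{1}{32098 - 38208}} = \frac{13252}{\left(-66168\right) \frac{1}{-6110}} = \frac{13252}{\left(-66168\right) \left(- \frac{1}{6110}\right)} = \frac{13252}{\frac{33084}{3055}} = 13252 \cdot \frac{3055}{33084} = \frac{10121215}{8271}$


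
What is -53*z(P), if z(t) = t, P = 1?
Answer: -53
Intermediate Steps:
-53*z(P) = -53*1 = -53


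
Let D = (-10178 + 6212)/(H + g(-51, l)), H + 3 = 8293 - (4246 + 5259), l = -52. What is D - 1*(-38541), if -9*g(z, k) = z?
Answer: 69919323/1814 ≈ 38544.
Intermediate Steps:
g(z, k) = -z/9
H = -1215 (H = -3 + (8293 - (4246 + 5259)) = -3 + (8293 - 1*9505) = -3 + (8293 - 9505) = -3 - 1212 = -1215)
D = 5949/1814 (D = (-10178 + 6212)/(-1215 - 1/9*(-51)) = -3966/(-1215 + 17/3) = -3966/(-3628/3) = -3966*(-3/3628) = 5949/1814 ≈ 3.2795)
D - 1*(-38541) = 5949/1814 - 1*(-38541) = 5949/1814 + 38541 = 69919323/1814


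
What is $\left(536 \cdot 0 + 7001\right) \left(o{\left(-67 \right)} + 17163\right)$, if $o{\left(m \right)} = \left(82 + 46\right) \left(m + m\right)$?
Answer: $77011$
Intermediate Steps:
$o{\left(m \right)} = 256 m$ ($o{\left(m \right)} = 128 \cdot 2 m = 256 m$)
$\left(536 \cdot 0 + 7001\right) \left(o{\left(-67 \right)} + 17163\right) = \left(536 \cdot 0 + 7001\right) \left(256 \left(-67\right) + 17163\right) = \left(0 + 7001\right) \left(-17152 + 17163\right) = 7001 \cdot 11 = 77011$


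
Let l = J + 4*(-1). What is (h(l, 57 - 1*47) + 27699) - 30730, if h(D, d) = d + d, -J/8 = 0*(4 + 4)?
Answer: -3011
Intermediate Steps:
J = 0 (J = -0*(4 + 4) = -0*8 = -8*0 = 0)
l = -4 (l = 0 + 4*(-1) = 0 - 4 = -4)
h(D, d) = 2*d
(h(l, 57 - 1*47) + 27699) - 30730 = (2*(57 - 1*47) + 27699) - 30730 = (2*(57 - 47) + 27699) - 30730 = (2*10 + 27699) - 30730 = (20 + 27699) - 30730 = 27719 - 30730 = -3011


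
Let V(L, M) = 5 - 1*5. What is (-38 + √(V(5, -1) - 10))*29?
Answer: -1102 + 29*I*√10 ≈ -1102.0 + 91.706*I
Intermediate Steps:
V(L, M) = 0 (V(L, M) = 5 - 5 = 0)
(-38 + √(V(5, -1) - 10))*29 = (-38 + √(0 - 10))*29 = (-38 + √(-10))*29 = (-38 + I*√10)*29 = -1102 + 29*I*√10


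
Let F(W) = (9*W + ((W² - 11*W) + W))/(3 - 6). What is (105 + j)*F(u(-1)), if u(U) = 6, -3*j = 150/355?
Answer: -74450/71 ≈ -1048.6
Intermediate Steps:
j = -10/71 (j = -50/355 = -⅓*30/71 = -10/71 ≈ -0.14085)
F(W) = -W²/3 + W/3 (F(W) = (9*W + (W² - 10*W))/(-3) = (W² - W)*(-⅓) = -W²/3 + W/3)
(105 + j)*F(u(-1)) = (105 - 10/71)*((⅓)*6*(1 - 1*6)) = 7445*((⅓)*6*(1 - 6))/71 = 7445*((⅓)*6*(-5))/71 = (7445/71)*(-10) = -74450/71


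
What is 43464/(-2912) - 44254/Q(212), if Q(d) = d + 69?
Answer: -17635129/102284 ≈ -172.41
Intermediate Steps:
Q(d) = 69 + d
43464/(-2912) - 44254/Q(212) = 43464/(-2912) - 44254/(69 + 212) = 43464*(-1/2912) - 44254/281 = -5433/364 - 44254*1/281 = -5433/364 - 44254/281 = -17635129/102284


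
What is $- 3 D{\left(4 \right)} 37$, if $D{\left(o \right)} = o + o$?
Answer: $-888$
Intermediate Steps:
$D{\left(o \right)} = 2 o$
$- 3 D{\left(4 \right)} 37 = - 3 \cdot 2 \cdot 4 \cdot 37 = \left(-3\right) 8 \cdot 37 = \left(-24\right) 37 = -888$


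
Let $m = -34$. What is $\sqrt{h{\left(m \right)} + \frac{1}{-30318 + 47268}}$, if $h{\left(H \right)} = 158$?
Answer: $\frac{\sqrt{1815752478}}{3390} \approx 12.57$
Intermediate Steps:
$\sqrt{h{\left(m \right)} + \frac{1}{-30318 + 47268}} = \sqrt{158 + \frac{1}{-30318 + 47268}} = \sqrt{158 + \frac{1}{16950}} = \sqrt{\frac{2678101}{16950}} = \frac{\sqrt{1815752478}}{3390}$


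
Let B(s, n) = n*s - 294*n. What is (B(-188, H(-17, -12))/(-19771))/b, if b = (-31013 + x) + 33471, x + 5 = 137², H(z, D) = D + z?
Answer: -6989/209790081 ≈ -3.3314e-5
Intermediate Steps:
x = 18764 (x = -5 + 137² = -5 + 18769 = 18764)
B(s, n) = -294*n + n*s
b = 21222 (b = (-31013 + 18764) + 33471 = -12249 + 33471 = 21222)
(B(-188, H(-17, -12))/(-19771))/b = (((-12 - 17)*(-294 - 188))/(-19771))/21222 = (-29*(-482)*(-1/19771))*(1/21222) = (13978*(-1/19771))*(1/21222) = -13978/19771*1/21222 = -6989/209790081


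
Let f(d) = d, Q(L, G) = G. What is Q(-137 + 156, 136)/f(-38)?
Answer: -68/19 ≈ -3.5789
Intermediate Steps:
Q(-137 + 156, 136)/f(-38) = 136/(-38) = 136*(-1/38) = -68/19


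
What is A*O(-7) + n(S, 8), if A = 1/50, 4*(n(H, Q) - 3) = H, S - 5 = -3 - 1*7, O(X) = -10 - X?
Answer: 169/100 ≈ 1.6900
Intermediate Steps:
S = -5 (S = 5 + (-3 - 1*7) = 5 + (-3 - 7) = 5 - 10 = -5)
n(H, Q) = 3 + H/4
A = 1/50 ≈ 0.020000
A*O(-7) + n(S, 8) = (-10 - 1*(-7))/50 + (3 + (1/4)*(-5)) = (-10 + 7)/50 + (3 - 5/4) = (1/50)*(-3) + 7/4 = -3/50 + 7/4 = 169/100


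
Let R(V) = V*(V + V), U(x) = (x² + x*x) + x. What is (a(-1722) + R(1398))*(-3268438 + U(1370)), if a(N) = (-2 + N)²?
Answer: 3349195104288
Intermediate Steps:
U(x) = x + 2*x² (U(x) = (x² + x²) + x = 2*x² + x = x + 2*x²)
R(V) = 2*V² (R(V) = V*(2*V) = 2*V²)
(a(-1722) + R(1398))*(-3268438 + U(1370)) = ((-2 - 1722)² + 2*1398²)*(-3268438 + 1370*(1 + 2*1370)) = ((-1724)² + 2*1954404)*(-3268438 + 1370*(1 + 2740)) = (2972176 + 3908808)*(-3268438 + 1370*2741) = 6880984*(-3268438 + 3755170) = 6880984*486732 = 3349195104288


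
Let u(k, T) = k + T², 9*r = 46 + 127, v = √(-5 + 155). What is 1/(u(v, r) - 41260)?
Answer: -268282611/10970210777011 - 32805*√6/10970210777011 ≈ -2.4463e-5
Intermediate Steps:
v = 5*√6 (v = √150 = 5*√6 ≈ 12.247)
r = 173/9 (r = (46 + 127)/9 = (⅑)*173 = 173/9 ≈ 19.222)
1/(u(v, r) - 41260) = 1/((5*√6 + (173/9)²) - 41260) = 1/((5*√6 + 29929/81) - 41260) = 1/((29929/81 + 5*√6) - 41260) = 1/(-3312131/81 + 5*√6)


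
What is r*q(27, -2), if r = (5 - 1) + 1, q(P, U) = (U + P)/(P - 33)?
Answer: -125/6 ≈ -20.833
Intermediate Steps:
q(P, U) = (P + U)/(-33 + P)
r = 5 (r = 4 + 1 = 5)
r*q(27, -2) = 5*((27 - 2)/(-33 + 27)) = 5*(25/(-6)) = 5*(-⅙*25) = 5*(-25/6) = -125/6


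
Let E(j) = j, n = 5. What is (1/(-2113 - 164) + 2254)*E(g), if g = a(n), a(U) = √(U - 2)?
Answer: 5132357*√3/2277 ≈ 3904.0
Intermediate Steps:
a(U) = √(-2 + U)
g = √3 (g = √(-2 + 5) = √3 ≈ 1.7320)
(1/(-2113 - 164) + 2254)*E(g) = (1/(-2113 - 164) + 2254)*√3 = (1/(-2277) + 2254)*√3 = (-1/2277 + 2254)*√3 = 5132357*√3/2277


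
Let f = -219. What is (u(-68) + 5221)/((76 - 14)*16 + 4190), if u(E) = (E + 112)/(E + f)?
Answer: 1498383/1487234 ≈ 1.0075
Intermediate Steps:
u(E) = (112 + E)/(-219 + E) (u(E) = (E + 112)/(E - 219) = (112 + E)/(-219 + E))
(u(-68) + 5221)/((76 - 14)*16 + 4190) = ((112 - 68)/(-219 - 68) + 5221)/((76 - 14)*16 + 4190) = (44/(-287) + 5221)/(62*16 + 4190) = (-1/287*44 + 5221)/(992 + 4190) = (-44/287 + 5221)/5182 = (1498383/287)*(1/5182) = 1498383/1487234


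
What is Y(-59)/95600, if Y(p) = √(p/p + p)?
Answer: I*√58/95600 ≈ 7.9663e-5*I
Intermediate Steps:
Y(p) = √(1 + p)
Y(-59)/95600 = √(1 - 59)/95600 = √(-58)*(1/95600) = (I*√58)*(1/95600) = I*√58/95600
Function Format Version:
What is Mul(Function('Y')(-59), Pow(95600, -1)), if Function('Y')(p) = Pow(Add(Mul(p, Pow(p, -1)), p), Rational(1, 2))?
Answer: Mul(Rational(1, 95600), I, Pow(58, Rational(1, 2))) ≈ Mul(7.9663e-5, I)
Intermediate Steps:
Function('Y')(p) = Pow(Add(1, p), Rational(1, 2))
Mul(Function('Y')(-59), Pow(95600, -1)) = Mul(Pow(Add(1, -59), Rational(1, 2)), Pow(95600, -1)) = Mul(Pow(-58, Rational(1, 2)), Rational(1, 95600)) = Mul(Mul(I, Pow(58, Rational(1, 2))), Rational(1, 95600)) = Mul(Rational(1, 95600), I, Pow(58, Rational(1, 2)))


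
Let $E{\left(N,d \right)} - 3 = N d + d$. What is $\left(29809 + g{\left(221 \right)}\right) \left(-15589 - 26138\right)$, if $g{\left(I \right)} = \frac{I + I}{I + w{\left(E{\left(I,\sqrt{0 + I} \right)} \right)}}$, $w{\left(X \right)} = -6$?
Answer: $- \frac{267444074079}{215} \approx -1.2439 \cdot 10^{9}$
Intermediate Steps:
$E{\left(N,d \right)} = 3 + d + N d$ ($E{\left(N,d \right)} = 3 + \left(N d + d\right) = 3 + \left(d + N d\right) = 3 + d + N d$)
$g{\left(I \right)} = \frac{2 I}{-6 + I}$ ($g{\left(I \right)} = \frac{I + I}{I - 6} = \frac{2 I}{-6 + I}$)
$\left(29809 + g{\left(221 \right)}\right) \left(-15589 - 26138\right) = \left(29809 + 2 \cdot 221 \frac{1}{-6 + 221}\right) \left(-15589 - 26138\right) = \left(29809 + 2 \cdot 221 \cdot \frac{1}{215}\right) \left(-41727\right) = \left(29809 + \frac{442}{215}\right) \left(-41727\right) = \frac{6409377}{215} \left(-41727\right) = - \frac{267444074079}{215}$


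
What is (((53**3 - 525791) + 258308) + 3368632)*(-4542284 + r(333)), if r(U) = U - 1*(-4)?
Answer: -14761445840622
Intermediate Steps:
r(U) = 4 + U (r(U) = U + 4 = 4 + U)
(((53**3 - 525791) + 258308) + 3368632)*(-4542284 + r(333)) = (((53**3 - 525791) + 258308) + 3368632)*(-4542284 + (4 + 333)) = (((148877 - 525791) + 258308) + 3368632)*(-4542284 + 337) = ((-376914 + 258308) + 3368632)*(-4541947) = (-118606 + 3368632)*(-4541947) = 3250026*(-4541947) = -14761445840622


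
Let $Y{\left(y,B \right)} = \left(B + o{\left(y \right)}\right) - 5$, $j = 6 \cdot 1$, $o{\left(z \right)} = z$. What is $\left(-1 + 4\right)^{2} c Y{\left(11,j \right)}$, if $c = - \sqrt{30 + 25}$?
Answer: $- 108 \sqrt{55} \approx -800.95$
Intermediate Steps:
$c = - \sqrt{55} \approx -7.4162$
$j = 6$
$Y{\left(y,B \right)} = -5 + B + y$ ($Y{\left(y,B \right)} = \left(B + y\right) - 5 = -5 + B + y$)
$\left(-1 + 4\right)^{2} c Y{\left(11,j \right)} = \left(-1 + 4\right)^{2} \left(- \sqrt{55}\right) \left(-5 + 6 + 11\right) = 3^{2} \left(- \sqrt{55}\right) 12 = 9 \left(- \sqrt{55}\right) 12 = - 9 \sqrt{55} \cdot 12 = - 108 \sqrt{55}$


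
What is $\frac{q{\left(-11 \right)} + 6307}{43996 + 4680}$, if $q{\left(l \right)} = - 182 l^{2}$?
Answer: $- \frac{15715}{48676} \approx -0.32285$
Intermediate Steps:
$\frac{q{\left(-11 \right)} + 6307}{43996 + 4680} = \frac{- 182 \left(-11\right)^{2} + 6307}{43996 + 4680} = \frac{\left(-182\right) 121 + 6307}{48676} = \left(-22022 + 6307\right) \frac{1}{48676} = \left(-15715\right) \frac{1}{48676} = - \frac{15715}{48676}$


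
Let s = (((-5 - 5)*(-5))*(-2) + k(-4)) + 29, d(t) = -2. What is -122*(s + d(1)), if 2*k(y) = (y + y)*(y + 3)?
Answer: 8418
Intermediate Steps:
k(y) = y*(3 + y) (k(y) = ((y + y)*(y + 3))/2 = ((2*y)*(3 + y))/2 = (2*y*(3 + y))/2 = y*(3 + y))
s = -67 (s = (((-5 - 5)*(-5))*(-2) - 4*(3 - 4)) + 29 = (-10*(-5)*(-2) - 4*(-1)) + 29 = (50*(-2) + 4) + 29 = (-100 + 4) + 29 = -96 + 29 = -67)
-122*(s + d(1)) = -122*(-67 - 2) = -122*(-69) = 8418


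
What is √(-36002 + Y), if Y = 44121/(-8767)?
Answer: I*√22871991185/797 ≈ 189.76*I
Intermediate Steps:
Y = -4011/797 (Y = 44121*(-1/8767) = -4011/797 ≈ -5.0326)
√(-36002 + Y) = √(-36002 - 4011/797) = √(-28697605/797) = I*√22871991185/797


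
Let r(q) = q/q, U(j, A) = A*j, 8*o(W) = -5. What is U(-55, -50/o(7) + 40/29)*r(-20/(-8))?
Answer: -129800/29 ≈ -4475.9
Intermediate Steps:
o(W) = -5/8 (o(W) = (⅛)*(-5) = -5/8)
r(q) = 1
U(-55, -50/o(7) + 40/29)*r(-20/(-8)) = ((-50/(-5/8) + 40/29)*(-55))*1 = ((-50*(-8/5) + 40*(1/29))*(-55))*1 = ((80 + 40/29)*(-55))*1 = ((2360/29)*(-55))*1 = -129800/29*1 = -129800/29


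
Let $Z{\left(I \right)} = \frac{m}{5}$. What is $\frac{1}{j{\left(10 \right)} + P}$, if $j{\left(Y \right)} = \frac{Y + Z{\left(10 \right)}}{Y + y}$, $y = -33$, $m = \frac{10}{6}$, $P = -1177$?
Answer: $- \frac{69}{81244} \approx -0.00084929$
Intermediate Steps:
$m = \frac{5}{3}$ ($m = 10 \cdot \frac{1}{6} = \frac{5}{3} \approx 1.6667$)
$Z{\left(I \right)} = \frac{1}{3}$ ($Z{\left(I \right)} = \frac{5}{3 \cdot 5} = \frac{5}{3} \cdot \frac{1}{5} = \frac{1}{3}$)
$j{\left(Y \right)} = \frac{\frac{1}{3} + Y}{-33 + Y}$ ($j{\left(Y \right)} = \frac{Y + \frac{1}{3}}{Y - 33} = \frac{\frac{1}{3} + Y}{-33 + Y}$)
$\frac{1}{j{\left(10 \right)} + P} = \frac{1}{\frac{\frac{1}{3} + 10}{-33 + 10} - 1177} = \frac{1}{\frac{1}{-23} \cdot \frac{31}{3} - 1177} = \frac{1}{\left(- \frac{1}{23}\right) \frac{31}{3} - 1177} = \frac{1}{- \frac{31}{69} - 1177} = \frac{1}{- \frac{81244}{69}} = - \frac{69}{81244}$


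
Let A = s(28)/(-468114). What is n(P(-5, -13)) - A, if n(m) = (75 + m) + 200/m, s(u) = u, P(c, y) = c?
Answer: 7021724/234057 ≈ 30.000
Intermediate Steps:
n(m) = 75 + m + 200/m
A = -14/234057 (A = 28/(-468114) = 28*(-1/468114) = -14/234057 ≈ -5.9814e-5)
n(P(-5, -13)) - A = (75 - 5 + 200/(-5)) - 1*(-14/234057) = (75 - 5 + 200*(-⅕)) + 14/234057 = (75 - 5 - 40) + 14/234057 = 30 + 14/234057 = 7021724/234057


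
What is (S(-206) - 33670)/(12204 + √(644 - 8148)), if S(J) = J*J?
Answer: 13372533/18618140 - 4383*I*√469/18618140 ≈ 0.71825 - 0.0050983*I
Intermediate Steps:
S(J) = J²
(S(-206) - 33670)/(12204 + √(644 - 8148)) = ((-206)² - 33670)/(12204 + √(644 - 8148)) = (42436 - 33670)/(12204 + √(-7504)) = 8766/(12204 + 4*I*√469)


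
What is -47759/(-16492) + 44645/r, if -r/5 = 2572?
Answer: -3052615/5302178 ≈ -0.57573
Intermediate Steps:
r = -12860 (r = -5*2572 = -12860)
-47759/(-16492) + 44645/r = -47759/(-16492) + 44645/(-12860) = -47759*(-1/16492) + 44645*(-1/12860) = 47759/16492 - 8929/2572 = -3052615/5302178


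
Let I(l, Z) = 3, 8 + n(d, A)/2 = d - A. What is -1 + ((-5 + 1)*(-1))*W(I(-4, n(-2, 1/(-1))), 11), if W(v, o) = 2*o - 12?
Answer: 39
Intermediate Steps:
n(d, A) = -16 - 2*A + 2*d (n(d, A) = -16 + 2*(d - A) = -16 + (-2*A + 2*d) = -16 - 2*A + 2*d)
W(v, o) = -12 + 2*o
-1 + ((-5 + 1)*(-1))*W(I(-4, n(-2, 1/(-1))), 11) = -1 + ((-5 + 1)*(-1))*(-12 + 2*11) = -1 + (-4*(-1))*(-12 + 22) = -1 + 4*10 = -1 + 40 = 39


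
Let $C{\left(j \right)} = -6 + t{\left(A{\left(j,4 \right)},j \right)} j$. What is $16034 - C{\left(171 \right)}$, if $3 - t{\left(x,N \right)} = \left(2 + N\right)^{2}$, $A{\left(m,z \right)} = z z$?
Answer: $5133386$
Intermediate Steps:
$A{\left(m,z \right)} = z^{2}$
$t{\left(x,N \right)} = 3 - \left(2 + N\right)^{2}$
$C{\left(j \right)} = -6 + j \left(3 - \left(2 + j\right)^{2}\right)$ ($C{\left(j \right)} = -6 + \left(3 - \left(2 + j\right)^{2}\right) j = -6 + j \left(3 - \left(2 + j\right)^{2}\right)$)
$16034 - C{\left(171 \right)} = 16034 - \left(-6 - 171 \left(-3 + \left(2 + 171\right)^{2}\right)\right) = 16034 - \left(-6 - 171 \left(-3 + 173^{2}\right)\right) = 16034 - \left(-6 - 171 \left(-3 + 29929\right)\right) = 16034 - \left(-6 - 171 \cdot 29926\right) = 16034 - \left(-6 - 5117346\right) = 16034 - -5117352 = 16034 + 5117352 = 5133386$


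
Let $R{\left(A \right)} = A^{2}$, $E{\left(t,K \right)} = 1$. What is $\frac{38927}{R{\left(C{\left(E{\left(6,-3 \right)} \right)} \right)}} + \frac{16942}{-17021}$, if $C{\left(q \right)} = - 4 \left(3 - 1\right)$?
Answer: $\frac{661492179}{1089344} \approx 607.24$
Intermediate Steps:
$C{\left(q \right)} = -8$ ($C{\left(q \right)} = \left(-4\right) 2 = -8$)
$\frac{38927}{R{\left(C{\left(E{\left(6,-3 \right)} \right)} \right)}} + \frac{16942}{-17021} = \frac{38927}{\left(-8\right)^{2}} + \frac{16942}{-17021} = \frac{38927}{64} + 16942 \left(- \frac{1}{17021}\right) = 38927 \cdot \frac{1}{64} - \frac{16942}{17021} = \frac{38927}{64} - \frac{16942}{17021} = \frac{661492179}{1089344}$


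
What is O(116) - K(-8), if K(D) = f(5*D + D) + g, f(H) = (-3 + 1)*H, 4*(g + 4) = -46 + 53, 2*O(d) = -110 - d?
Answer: -827/4 ≈ -206.75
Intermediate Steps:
O(d) = -55 - d/2 (O(d) = (-110 - d)/2 = -55 - d/2)
g = -9/4 (g = -4 + (-46 + 53)/4 = -4 + (¼)*7 = -4 + 7/4 = -9/4 ≈ -2.2500)
f(H) = -2*H
K(D) = -9/4 - 12*D (K(D) = -2*(5*D + D) - 9/4 = -12*D - 9/4 = -9/4 - 12*D)
O(116) - K(-8) = (-55 - ½*116) - (-9/4 - 12*(-8)) = (-55 - 58) - (-9/4 + 96) = -113 - 1*375/4 = -113 - 375/4 = -827/4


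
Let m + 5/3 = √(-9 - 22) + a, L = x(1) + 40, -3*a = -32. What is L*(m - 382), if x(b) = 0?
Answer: -14920 + 40*I*√31 ≈ -14920.0 + 222.71*I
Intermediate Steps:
a = 32/3 (a = -⅓*(-32) = 32/3 ≈ 10.667)
L = 40 (L = 0 + 40 = 40)
m = 9 + I*√31 (m = -5/3 + (√(-9 - 22) + 32/3) = -5/3 + (√(-31) + 32/3) = -5/3 + (I*√31 + 32/3) = -5/3 + (32/3 + I*√31) = 9 + I*√31 ≈ 9.0 + 5.5678*I)
L*(m - 382) = 40*((9 + I*√31) - 382) = 40*(-373 + I*√31) = -14920 + 40*I*√31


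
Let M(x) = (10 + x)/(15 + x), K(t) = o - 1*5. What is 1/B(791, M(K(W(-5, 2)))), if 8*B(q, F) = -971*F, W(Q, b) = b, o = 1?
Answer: -44/2913 ≈ -0.015105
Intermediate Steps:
K(t) = -4 (K(t) = 1 - 1*5 = 1 - 5 = -4)
M(x) = (10 + x)/(15 + x)
B(q, F) = -971*F/8 (B(q, F) = (-971*F)/8 = -971*F/8)
1/B(791, M(K(W(-5, 2)))) = 1/(-971*(10 - 4)/(8*(15 - 4))) = 1/(-971*6/(8*11)) = 1/(-971*6/88) = 1/(-971/8*6/11) = 1/(-2913/44) = -44/2913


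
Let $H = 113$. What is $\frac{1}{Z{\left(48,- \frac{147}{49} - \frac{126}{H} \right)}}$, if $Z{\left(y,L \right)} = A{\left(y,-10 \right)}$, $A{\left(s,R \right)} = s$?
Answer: $\frac{1}{48} \approx 0.020833$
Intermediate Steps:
$Z{\left(y,L \right)} = y$
$\frac{1}{Z{\left(48,- \frac{147}{49} - \frac{126}{H} \right)}} = \frac{1}{48}$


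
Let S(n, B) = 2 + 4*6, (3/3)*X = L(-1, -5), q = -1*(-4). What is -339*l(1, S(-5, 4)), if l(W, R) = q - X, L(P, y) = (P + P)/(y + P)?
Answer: -1243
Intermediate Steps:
L(P, y) = 2*P/(P + y) (L(P, y) = (2*P)/(P + y) = 2*P/(P + y))
q = 4
X = 1/3 (X = 2*(-1)/(-1 - 5) = 2*(-1)/(-6) = 2*(-1)*(-1/6) = 1/3 ≈ 0.33333)
S(n, B) = 26 (S(n, B) = 2 + 24 = 26)
l(W, R) = 11/3 (l(W, R) = 4 - 1*1/3 = 4 - 1/3 = 11/3)
-339*l(1, S(-5, 4)) = -339*11/3 = -1243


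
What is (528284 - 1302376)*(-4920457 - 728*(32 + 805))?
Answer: 4280568522956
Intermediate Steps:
(528284 - 1302376)*(-4920457 - 728*(32 + 805)) = -774092*(-4920457 - 728*837) = -774092*(-4920457 - 609336) = -774092*(-5529793) = 4280568522956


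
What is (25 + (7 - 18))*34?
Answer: 476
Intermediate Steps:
(25 + (7 - 18))*34 = (25 - 11)*34 = 14*34 = 476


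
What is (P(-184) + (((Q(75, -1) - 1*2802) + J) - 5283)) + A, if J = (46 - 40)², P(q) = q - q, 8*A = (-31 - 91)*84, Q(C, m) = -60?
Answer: -9390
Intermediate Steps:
A = -1281 (A = ((-31 - 91)*84)/8 = (-122*84)/8 = (⅛)*(-10248) = -1281)
P(q) = 0
J = 36 (J = 6² = 36)
(P(-184) + (((Q(75, -1) - 1*2802) + J) - 5283)) + A = (0 + (((-60 - 1*2802) + 36) - 5283)) - 1281 = (0 + (((-60 - 2802) + 36) - 5283)) - 1281 = (0 + ((-2862 + 36) - 5283)) - 1281 = (0 + (-2826 - 5283)) - 1281 = (0 - 8109) - 1281 = -8109 - 1281 = -9390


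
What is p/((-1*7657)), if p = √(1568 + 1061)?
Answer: -√2629/7657 ≈ -0.0066963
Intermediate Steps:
p = √2629 ≈ 51.274
p/((-1*7657)) = √2629/((-1*7657)) = √2629/(-7657) = √2629*(-1/7657) = -√2629/7657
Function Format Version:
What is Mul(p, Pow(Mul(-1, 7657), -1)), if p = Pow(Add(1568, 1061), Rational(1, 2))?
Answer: Mul(Rational(-1, 7657), Pow(2629, Rational(1, 2))) ≈ -0.0066963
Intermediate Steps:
p = Pow(2629, Rational(1, 2)) ≈ 51.274
Mul(p, Pow(Mul(-1, 7657), -1)) = Mul(Pow(2629, Rational(1, 2)), Pow(Mul(-1, 7657), -1)) = Mul(Pow(2629, Rational(1, 2)), Pow(-7657, -1)) = Mul(Pow(2629, Rational(1, 2)), Rational(-1, 7657)) = Mul(Rational(-1, 7657), Pow(2629, Rational(1, 2)))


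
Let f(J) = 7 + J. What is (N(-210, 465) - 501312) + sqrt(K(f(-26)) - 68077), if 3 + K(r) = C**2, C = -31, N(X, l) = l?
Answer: -500847 + I*sqrt(67119) ≈ -5.0085e+5 + 259.07*I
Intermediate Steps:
K(r) = 958 (K(r) = -3 + (-31)**2 = -3 + 961 = 958)
(N(-210, 465) - 501312) + sqrt(K(f(-26)) - 68077) = (465 - 501312) + sqrt(958 - 68077) = -500847 + sqrt(-67119) = -500847 + I*sqrt(67119)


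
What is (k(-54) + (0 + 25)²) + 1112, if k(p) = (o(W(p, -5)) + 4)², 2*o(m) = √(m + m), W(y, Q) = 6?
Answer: 1756 + 8*√3 ≈ 1769.9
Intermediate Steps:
o(m) = √2*√m/2 (o(m) = √(m + m)/2 = √(2*m)/2 = (√2*√m)/2 = √2*√m/2)
k(p) = (4 + √3)² (k(p) = (√2*√6/2 + 4)² = (√3 + 4)² = (4 + √3)²)
(k(-54) + (0 + 25)²) + 1112 = ((4 + √3)² + (0 + 25)²) + 1112 = ((4 + √3)² + 25²) + 1112 = ((4 + √3)² + 625) + 1112 = (625 + (4 + √3)²) + 1112 = 1737 + (4 + √3)²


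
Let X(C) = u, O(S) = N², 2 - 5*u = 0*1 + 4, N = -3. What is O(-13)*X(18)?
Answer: -18/5 ≈ -3.6000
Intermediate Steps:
u = -⅖ (u = ⅖ - (0*1 + 4)/5 = ⅖ - (0 + 4)/5 = ⅖ - ⅕*4 = ⅖ - ⅘ = -⅖ ≈ -0.40000)
O(S) = 9 (O(S) = (-3)² = 9)
X(C) = -⅖
O(-13)*X(18) = 9*(-⅖) = -18/5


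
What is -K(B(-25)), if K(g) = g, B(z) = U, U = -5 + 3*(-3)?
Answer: 14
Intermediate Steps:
U = -14 (U = -5 - 9 = -14)
B(z) = -14
-K(B(-25)) = -1*(-14) = 14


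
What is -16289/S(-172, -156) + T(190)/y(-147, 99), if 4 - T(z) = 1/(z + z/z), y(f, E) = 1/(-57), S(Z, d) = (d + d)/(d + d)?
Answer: -3154690/191 ≈ -16517.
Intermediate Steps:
S(Z, d) = 1 (S(Z, d) = (2*d)/((2*d)) = (2*d)*(1/(2*d)) = 1)
y(f, E) = -1/57
T(z) = 4 - 1/(1 + z) (T(z) = 4 - 1/(z + z/z) = 4 - 1/(z + 1) = 4 - 1/(1 + z))
-16289/S(-172, -156) + T(190)/y(-147, 99) = -16289/1 + ((3 + 4*190)/(1 + 190))/(-1/57) = -16289*1 + ((3 + 760)/191)*(-57) = -16289 + ((1/191)*763)*(-57) = -16289 + (763/191)*(-57) = -16289 - 43491/191 = -3154690/191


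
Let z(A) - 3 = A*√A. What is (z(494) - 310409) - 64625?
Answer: -375031 + 494*√494 ≈ -3.6405e+5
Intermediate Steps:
z(A) = 3 + A^(3/2) (z(A) = 3 + A*√A = 3 + A^(3/2))
(z(494) - 310409) - 64625 = ((3 + 494^(3/2)) - 310409) - 64625 = ((3 + 494*√494) - 310409) - 64625 = (-310406 + 494*√494) - 64625 = -375031 + 494*√494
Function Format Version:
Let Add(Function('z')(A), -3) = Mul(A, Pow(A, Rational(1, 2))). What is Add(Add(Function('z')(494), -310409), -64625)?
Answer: Add(-375031, Mul(494, Pow(494, Rational(1, 2)))) ≈ -3.6405e+5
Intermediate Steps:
Function('z')(A) = Add(3, Pow(A, Rational(3, 2))) (Function('z')(A) = Add(3, Mul(A, Pow(A, Rational(1, 2)))) = Add(3, Pow(A, Rational(3, 2))))
Add(Add(Function('z')(494), -310409), -64625) = Add(Add(Add(3, Pow(494, Rational(3, 2))), -310409), -64625) = Add(Add(Add(3, Mul(494, Pow(494, Rational(1, 2)))), -310409), -64625) = Add(Add(-310406, Mul(494, Pow(494, Rational(1, 2)))), -64625) = Add(-375031, Mul(494, Pow(494, Rational(1, 2))))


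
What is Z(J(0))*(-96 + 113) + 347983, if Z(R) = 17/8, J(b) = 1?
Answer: 2784153/8 ≈ 3.4802e+5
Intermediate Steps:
Z(R) = 17/8 (Z(R) = 17*(1/8) = 17/8)
Z(J(0))*(-96 + 113) + 347983 = 17*(-96 + 113)/8 + 347983 = (17/8)*17 + 347983 = 289/8 + 347983 = 2784153/8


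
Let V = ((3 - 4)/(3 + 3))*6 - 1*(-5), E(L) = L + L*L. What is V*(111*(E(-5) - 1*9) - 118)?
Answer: 4412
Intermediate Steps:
E(L) = L + L²
V = 4 (V = -1/6*6 + 5 = -1*⅙*6 + 5 = -⅙*6 + 5 = -1 + 5 = 4)
V*(111*(E(-5) - 1*9) - 118) = 4*(111*(-5*(1 - 5) - 1*9) - 118) = 4*(111*(-5*(-4) - 9) - 118) = 4*(111*(20 - 9) - 118) = 4*(111*11 - 118) = 4*(1221 - 118) = 4*1103 = 4412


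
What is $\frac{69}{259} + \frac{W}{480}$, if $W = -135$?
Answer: $- \frac{123}{8288} \approx -0.014841$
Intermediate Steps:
$\frac{69}{259} + \frac{W}{480} = \frac{69}{259} - \frac{135}{480} = 69 \cdot \frac{1}{259} - \frac{9}{32} = \frac{69}{259} - \frac{9}{32} = - \frac{123}{8288}$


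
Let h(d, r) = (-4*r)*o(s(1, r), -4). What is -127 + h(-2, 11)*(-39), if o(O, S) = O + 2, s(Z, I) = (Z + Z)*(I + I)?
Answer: 78809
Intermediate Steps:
s(Z, I) = 4*I*Z (s(Z, I) = (2*Z)*(2*I) = 4*I*Z)
o(O, S) = 2 + O
h(d, r) = -4*r*(2 + 4*r) (h(d, r) = (-4*r)*(2 + 4*r*1) = (-4*r)*(2 + 4*r) = -4*r*(2 + 4*r))
-127 + h(-2, 11)*(-39) = -127 - 8*11*(1 + 2*11)*(-39) = -127 - 8*11*(1 + 22)*(-39) = -127 - 8*11*23*(-39) = -127 - 2024*(-39) = -127 + 78936 = 78809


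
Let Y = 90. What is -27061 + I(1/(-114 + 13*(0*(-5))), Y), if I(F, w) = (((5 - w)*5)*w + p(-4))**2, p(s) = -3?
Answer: 1463264948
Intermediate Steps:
I(F, w) = (-3 + w*(25 - 5*w))**2 (I(F, w) = (((5 - w)*5)*w - 3)**2 = ((25 - 5*w)*w - 3)**2 = (w*(25 - 5*w) - 3)**2 = (-3 + w*(25 - 5*w))**2)
-27061 + I(1/(-114 + 13*(0*(-5))), Y) = -27061 + (3 - 25*90 + 5*90**2)**2 = -27061 + (3 - 2250 + 5*8100)**2 = -27061 + (3 - 2250 + 40500)**2 = -27061 + 38253**2 = -27061 + 1463292009 = 1463264948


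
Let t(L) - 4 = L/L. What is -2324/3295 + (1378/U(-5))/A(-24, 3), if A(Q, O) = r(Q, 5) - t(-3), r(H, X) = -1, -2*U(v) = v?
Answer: -915074/9885 ≈ -92.572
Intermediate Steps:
U(v) = -v/2
t(L) = 5 (t(L) = 4 + L/L = 4 + 1 = 5)
A(Q, O) = -6 (A(Q, O) = -1 - 1*5 = -1 - 5 = -6)
-2324/3295 + (1378/U(-5))/A(-24, 3) = -2324/3295 + (1378/((-½*(-5))))/(-6) = -2324*1/3295 + (1378/(5/2))*(-⅙) = -2324/3295 + (1378*(⅖))*(-⅙) = -2324/3295 + (2756/5)*(-⅙) = -2324/3295 - 1378/15 = -915074/9885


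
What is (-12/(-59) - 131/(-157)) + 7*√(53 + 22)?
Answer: 9613/9263 + 35*√3 ≈ 61.660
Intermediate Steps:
(-12/(-59) - 131/(-157)) + 7*√(53 + 22) = (-12*(-1/59) - 131*(-1/157)) + 7*√75 = (12/59 + 131/157) + 7*(5*√3) = 9613/9263 + 35*√3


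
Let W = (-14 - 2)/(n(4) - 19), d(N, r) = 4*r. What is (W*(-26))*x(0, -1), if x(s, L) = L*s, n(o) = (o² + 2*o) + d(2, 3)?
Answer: 0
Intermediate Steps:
n(o) = 12 + o² + 2*o (n(o) = (o² + 2*o) + 4*3 = (o² + 2*o) + 12 = 12 + o² + 2*o)
W = -16/17 (W = (-14 - 2)/((12 + 4² + 2*4) - 19) = -16/((12 + 16 + 8) - 19) = -16/(36 - 19) = -16/17 ≈ -0.94118)
(W*(-26))*x(0, -1) = (-16/17*(-26))*(-1*0) = (416/17)*0 = 0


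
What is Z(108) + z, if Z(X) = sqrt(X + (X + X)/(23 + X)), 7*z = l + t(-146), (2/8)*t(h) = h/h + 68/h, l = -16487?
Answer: -1203395/511 + 6*sqrt(52269)/131 ≈ -2344.5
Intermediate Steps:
t(h) = 4 + 272/h (t(h) = 4*(h/h + 68/h) = 4*(1 + 68/h) = 4 + 272/h)
z = -1203395/511 (z = (-16487 + (4 + 272/(-146)))/7 = (-16487 + (4 + 272*(-1/146)))/7 = (-16487 + (4 - 136/73))/7 = (-16487 + 156/73)/7 = (1/7)*(-1203395/73) = -1203395/511 ≈ -2355.0)
Z(X) = sqrt(X + 2*X/(23 + X)) (Z(X) = sqrt(X + (2*X)/(23 + X)) = sqrt(X + 2*X/(23 + X)))
Z(108) + z = sqrt(108*(25 + 108)/(23 + 108)) - 1203395/511 = sqrt(108*133/131) - 1203395/511 = sqrt(108*(1/131)*133) - 1203395/511 = sqrt(14364/131) - 1203395/511 = 6*sqrt(52269)/131 - 1203395/511 = -1203395/511 + 6*sqrt(52269)/131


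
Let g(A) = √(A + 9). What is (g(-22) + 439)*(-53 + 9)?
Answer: -19316 - 44*I*√13 ≈ -19316.0 - 158.64*I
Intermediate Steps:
g(A) = √(9 + A)
(g(-22) + 439)*(-53 + 9) = (√(9 - 22) + 439)*(-53 + 9) = (√(-13) + 439)*(-44) = (I*√13 + 439)*(-44) = (439 + I*√13)*(-44) = -19316 - 44*I*√13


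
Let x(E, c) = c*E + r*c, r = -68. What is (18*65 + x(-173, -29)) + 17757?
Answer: 25916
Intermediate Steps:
x(E, c) = -68*c + E*c (x(E, c) = c*E - 68*c = E*c - 68*c = -68*c + E*c)
(18*65 + x(-173, -29)) + 17757 = (18*65 - 29*(-68 - 173)) + 17757 = (1170 - 29*(-241)) + 17757 = (1170 + 6989) + 17757 = 8159 + 17757 = 25916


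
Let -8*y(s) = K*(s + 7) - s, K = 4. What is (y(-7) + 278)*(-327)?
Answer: -724959/8 ≈ -90620.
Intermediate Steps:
y(s) = -7/2 - 3*s/8 (y(s) = -(4*(s + 7) - s)/8 = -(4*(7 + s) - s)/8 = -((28 + 4*s) - s)/8 = -(28 + 3*s)/8 = -7/2 - 3*s/8)
(y(-7) + 278)*(-327) = ((-7/2 - 3/8*(-7)) + 278)*(-327) = ((-7/2 + 21/8) + 278)*(-327) = (-7/8 + 278)*(-327) = (2217/8)*(-327) = -724959/8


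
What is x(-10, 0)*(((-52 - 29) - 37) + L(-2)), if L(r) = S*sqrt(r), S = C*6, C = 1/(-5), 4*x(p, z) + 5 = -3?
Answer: 236 + 12*I*sqrt(2)/5 ≈ 236.0 + 3.3941*I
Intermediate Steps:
x(p, z) = -2 (x(p, z) = -5/4 + (1/4)*(-3) = -5/4 - 3/4 = -2)
C = -1/5 ≈ -0.20000
S = -6/5 (S = -1/5*6 = -6/5 ≈ -1.2000)
L(r) = -6*sqrt(r)/5
x(-10, 0)*(((-52 - 29) - 37) + L(-2)) = -2*(((-52 - 29) - 37) - 6*I*sqrt(2)/5) = -2*((-81 - 37) - 6*I*sqrt(2)/5) = -2*(-118 - 6*I*sqrt(2)/5) = 236 + 12*I*sqrt(2)/5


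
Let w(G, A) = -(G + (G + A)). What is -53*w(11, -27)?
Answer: -265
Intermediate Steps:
w(G, A) = -A - 2*G (w(G, A) = -(G + (A + G)) = -(A + 2*G) = -A - 2*G)
-53*w(11, -27) = -53*(-1*(-27) - 2*11) = -53*(27 - 22) = -53*5 = -265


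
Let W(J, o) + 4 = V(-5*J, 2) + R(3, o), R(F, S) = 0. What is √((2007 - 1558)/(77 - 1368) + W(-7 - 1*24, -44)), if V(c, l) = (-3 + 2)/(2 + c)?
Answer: 2*I*√44719440871/202687 ≈ 2.0867*I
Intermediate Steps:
V(c, l) = -1/(2 + c)
W(J, o) = -4 - 1/(2 - 5*J) (W(J, o) = -4 + (-1/(2 - 5*J) + 0) = -4 - 1/(2 - 5*J))
√((2007 - 1558)/(77 - 1368) + W(-7 - 1*24, -44)) = √((2007 - 1558)/(77 - 1368) + (9 - 20*(-7 - 1*24))/(-2 + 5*(-7 - 1*24))) = √(449/(-1291) + (9 - 20*(-7 - 24))/(-2 + 5*(-7 - 24))) = √(449*(-1/1291) + (9 - 20*(-31))/(-2 + 5*(-31))) = √(-449/1291 + (9 + 620)/(-2 - 155)) = √(-449/1291 + 629/(-157)) = √(-449/1291 - 1/157*629) = √(-449/1291 - 629/157) = √(-882532/202687) = 2*I*√44719440871/202687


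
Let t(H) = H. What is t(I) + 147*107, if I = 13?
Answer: 15742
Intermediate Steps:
t(I) + 147*107 = 13 + 147*107 = 13 + 15729 = 15742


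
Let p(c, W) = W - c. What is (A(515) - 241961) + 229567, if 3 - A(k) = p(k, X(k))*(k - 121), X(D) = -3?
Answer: 191701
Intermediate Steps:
A(k) = 3 - (-121 + k)*(-3 - k) (A(k) = 3 - (-3 - k)*(k - 121) = 3 - (-3 - k)*(-121 + k) = 3 - (-121 + k)*(-3 - k))
(A(515) - 241961) + 229567 = ((-360 + 515² - 118*515) - 241961) + 229567 = ((-360 + 265225 - 60770) - 241961) + 229567 = (204095 - 241961) + 229567 = -37866 + 229567 = 191701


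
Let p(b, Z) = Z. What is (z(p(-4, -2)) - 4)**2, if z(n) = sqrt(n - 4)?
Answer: (4 - I*sqrt(6))**2 ≈ 10.0 - 19.596*I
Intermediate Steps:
z(n) = sqrt(-4 + n)
(z(p(-4, -2)) - 4)**2 = (sqrt(-4 - 2) - 4)**2 = (sqrt(-6) - 4)**2 = (I*sqrt(6) - 4)**2 = (-4 + I*sqrt(6))**2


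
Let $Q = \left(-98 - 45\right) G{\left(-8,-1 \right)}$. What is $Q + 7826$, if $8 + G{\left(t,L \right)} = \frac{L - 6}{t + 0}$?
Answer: $\frac{70759}{8} \approx 8844.9$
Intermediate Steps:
$G{\left(t,L \right)} = -8 + \frac{-6 + L}{t}$ ($G{\left(t,L \right)} = -8 + \frac{L - 6}{t + 0} = -8 + \frac{-6 + L}{t}$)
$Q = \frac{8151}{8}$ ($Q = \left(-98 - 45\right) \frac{-6 - 1 - -64}{-8} = - 143 \left(- \frac{-6 - 1 + 64}{8}\right) = - 143 \left(\left(- \frac{1}{8}\right) 57\right) = \left(-143\right) \left(- \frac{57}{8}\right) = \frac{8151}{8} \approx 1018.9$)
$Q + 7826 = \frac{8151}{8} + 7826 = \frac{70759}{8}$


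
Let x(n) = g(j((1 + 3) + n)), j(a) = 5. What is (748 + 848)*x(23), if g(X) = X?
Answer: 7980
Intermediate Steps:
x(n) = 5
(748 + 848)*x(23) = (748 + 848)*5 = 1596*5 = 7980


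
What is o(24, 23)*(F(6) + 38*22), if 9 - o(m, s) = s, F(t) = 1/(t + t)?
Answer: -70231/6 ≈ -11705.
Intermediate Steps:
F(t) = 1/(2*t)
o(m, s) = 9 - s
o(24, 23)*(F(6) + 38*22) = (9 - 1*23)*((½)/6 + 38*22) = (9 - 23)*((½)*(⅙) + 836) = -14*(1/12 + 836) = -14*10033/12 = -70231/6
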